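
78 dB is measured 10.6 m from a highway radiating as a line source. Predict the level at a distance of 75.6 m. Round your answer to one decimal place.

Cylindrical spreading from a line source gives a 10·log₁₀(r₂/r₁) drop.
L₂ = 78 − 10·log₁₀(75.6/10.6) = 78 − 8.532 = 69.47 dB.

69.5 dB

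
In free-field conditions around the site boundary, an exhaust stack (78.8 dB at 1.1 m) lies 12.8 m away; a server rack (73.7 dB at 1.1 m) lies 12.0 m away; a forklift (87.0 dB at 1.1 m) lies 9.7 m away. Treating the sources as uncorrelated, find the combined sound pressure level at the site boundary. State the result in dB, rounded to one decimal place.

Apply inverse-square spreading to bring every level to the receiver, then sum 10^(L/10).
exhaust stack: 78.8 − 20·log₁₀(12.8/1.1) = 78.8 − 21.32 = 57.48 dB.
server rack: 73.7 − 20·log₁₀(12.0/1.1) = 73.7 − 20.76 = 52.94 dB.
forklift: 87.0 − 20·log₁₀(9.7/1.1) = 87.0 − 18.91 = 68.09 dB.
Σ 10^(L/10) = 7.202e+06 → L_total = 10·log₁₀(7.202e+06) = 68.57 dB.

68.6 dB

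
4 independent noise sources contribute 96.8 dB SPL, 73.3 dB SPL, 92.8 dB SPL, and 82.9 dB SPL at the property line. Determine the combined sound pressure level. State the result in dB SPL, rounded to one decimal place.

98.4 dB SPL

Incoherent sources combine by intensity addition: L_total = 10·log₁₀(Σ 10^(L_i/10)).
Σ 10^(L/10) = 10^(96.8/10) + 10^(73.3/10) + 10^(92.8/10) + 10^(82.9/10) = 6.908e+09.
L_total = 10·log₁₀(6.908e+09) = 98.39 dB SPL.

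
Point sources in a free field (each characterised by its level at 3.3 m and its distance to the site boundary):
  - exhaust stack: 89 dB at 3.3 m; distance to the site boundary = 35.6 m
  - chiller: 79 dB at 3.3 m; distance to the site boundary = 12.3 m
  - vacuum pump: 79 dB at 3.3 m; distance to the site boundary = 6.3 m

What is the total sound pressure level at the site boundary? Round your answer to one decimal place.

75.4 dB

Apply inverse-square spreading to bring every level to the receiver, then sum 10^(L/10).
exhaust stack: 89 − 20·log₁₀(35.6/3.3) = 89 − 20.66 = 68.34 dB.
chiller: 79 − 20·log₁₀(12.3/3.3) = 79 − 11.43 = 67.57 dB.
vacuum pump: 79 − 20·log₁₀(6.3/3.3) = 79 − 5.62 = 73.38 dB.
Σ 10^(L/10) = 3.434e+07 → L_total = 10·log₁₀(3.434e+07) = 75.36 dB.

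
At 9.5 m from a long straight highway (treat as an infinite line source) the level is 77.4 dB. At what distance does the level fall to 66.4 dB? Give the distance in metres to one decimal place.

The 11.0 dB drop corresponds to a distance ratio of 10^(11.0/10) for a line source.
r₂ = 9.5·10^((77.4−66.4)/10) = 9.5·10^(11.0/10) = 119.60 m.

119.6 m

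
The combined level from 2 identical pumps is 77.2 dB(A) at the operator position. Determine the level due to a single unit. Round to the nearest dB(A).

Dividing the total intensity by 2 lowers the level by 10·log₁₀ 2 = 3.010 dB: L₁ = 77.2 − 3.010.

74 dB(A)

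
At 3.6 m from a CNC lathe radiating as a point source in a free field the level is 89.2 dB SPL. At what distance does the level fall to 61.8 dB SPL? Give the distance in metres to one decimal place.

For a point source L₁ − L₂ = 20·log₁₀(r₂/r₁), so r₂ = r₁·10^((L₁−L₂)/20).
r₂ = 3.6·10^((89.2−61.8)/20) = 3.6·10^(27.4/20) = 84.39 m.

84.4 m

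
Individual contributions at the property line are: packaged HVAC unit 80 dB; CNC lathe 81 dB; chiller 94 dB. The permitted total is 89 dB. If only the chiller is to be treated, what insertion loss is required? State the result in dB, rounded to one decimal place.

Everything except the chiller sums to 10^(80/10) + 10^(81/10) = 2.259e+08 in linear terms, 83.54 dB.
To meet 89 dB overall, the treated chiller may contribute at most 10^(89/10) − 2.259e+08 = 5.684e+08, i.e. 87.55 dB.
Required insertion loss = 94 − 87.55 = 6.45 dB.

6.5 dB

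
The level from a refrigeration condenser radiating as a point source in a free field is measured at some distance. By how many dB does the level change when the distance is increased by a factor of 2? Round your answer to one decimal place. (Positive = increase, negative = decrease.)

-6.0 dB

With spherical spreading the level changes by −20·log₁₀(r₂/r₁).
ΔL = −20·log₁₀(2) = -6.02 dB.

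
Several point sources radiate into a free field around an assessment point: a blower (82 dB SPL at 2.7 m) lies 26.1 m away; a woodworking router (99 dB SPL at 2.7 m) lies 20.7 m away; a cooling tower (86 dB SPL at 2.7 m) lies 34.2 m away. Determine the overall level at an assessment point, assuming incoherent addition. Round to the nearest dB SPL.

Apply inverse-square spreading to bring every level to the receiver, then sum 10^(L/10).
blower: 82 − 20·log₁₀(26.1/2.7) = 82 − 19.71 = 62.29 dB SPL.
woodworking router: 99 − 20·log₁₀(20.7/2.7) = 99 − 17.69 = 81.31 dB SPL.
cooling tower: 86 − 20·log₁₀(34.2/2.7) = 86 − 22.05 = 63.95 dB SPL.
Σ 10^(L/10) = 1.393e+08 → L_total = 10·log₁₀(1.393e+08) = 81.44 dB SPL.

81 dB SPL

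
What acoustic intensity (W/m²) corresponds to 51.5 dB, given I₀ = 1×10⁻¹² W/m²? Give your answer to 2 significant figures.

I = I₀·10^(L/10) = 10⁻¹² × 10^(51.5/10) = 10^(-6.850).

1.4e-07 W/m²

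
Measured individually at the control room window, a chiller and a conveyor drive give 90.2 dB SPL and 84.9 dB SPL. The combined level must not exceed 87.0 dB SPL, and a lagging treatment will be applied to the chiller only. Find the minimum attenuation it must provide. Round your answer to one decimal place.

The untreated sources together contribute 10^(84.9/10) = 3.090e+08, i.e. 84.90 dB SPL.
The limit corresponds to 10^(87.0/10) = 5.012e+08; subtracting the fixed part leaves 1.922e+08 for the chiller, i.e. 82.84 dB SPL.
So the chiller must be reduced from 90.2 to 82.84 dB SPL: IL = 7.36 dB.

7.4 dB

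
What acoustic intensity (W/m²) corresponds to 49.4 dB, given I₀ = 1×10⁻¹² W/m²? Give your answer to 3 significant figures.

8.71e-08 W/m²

I/I₀ = 10^(49.4/10) = 8.71e+04, so I = 8.71e+04 × 10⁻¹² W/m².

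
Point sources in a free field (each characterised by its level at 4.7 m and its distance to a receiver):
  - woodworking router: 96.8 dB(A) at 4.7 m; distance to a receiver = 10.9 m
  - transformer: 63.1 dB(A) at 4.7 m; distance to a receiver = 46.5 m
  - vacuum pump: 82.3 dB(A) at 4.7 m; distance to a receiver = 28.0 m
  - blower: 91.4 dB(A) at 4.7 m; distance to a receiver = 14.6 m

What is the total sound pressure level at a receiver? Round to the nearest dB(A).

90 dB(A)

Apply inverse-square spreading to bring every level to the receiver, then sum 10^(L/10).
woodworking router: 96.8 − 20·log₁₀(10.9/4.7) = 96.8 − 7.31 = 89.49 dB(A).
transformer: 63.1 − 20·log₁₀(46.5/4.7) = 63.1 − 19.91 = 43.19 dB(A).
vacuum pump: 82.3 − 20·log₁₀(28.0/4.7) = 82.3 − 15.50 = 66.80 dB(A).
blower: 91.4 − 20·log₁₀(14.6/4.7) = 91.4 − 9.85 = 81.55 dB(A).
Σ 10^(L/10) = 1.038e+09 → L_total = 10·log₁₀(1.038e+09) = 90.16 dB(A).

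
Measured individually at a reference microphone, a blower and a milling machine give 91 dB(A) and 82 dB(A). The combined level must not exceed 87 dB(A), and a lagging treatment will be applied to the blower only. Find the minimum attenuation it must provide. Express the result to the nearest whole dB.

6 dB

Everything except the blower sums to 10^(82/10) = 1.585e+08 in linear terms, 82.00 dB(A).
To meet 87 dB(A) overall, the treated blower may contribute at most 10^(87/10) − 1.585e+08 = 3.427e+08, i.e. 85.35 dB(A).
Required insertion loss = 91 − 85.35 = 5.65 dB.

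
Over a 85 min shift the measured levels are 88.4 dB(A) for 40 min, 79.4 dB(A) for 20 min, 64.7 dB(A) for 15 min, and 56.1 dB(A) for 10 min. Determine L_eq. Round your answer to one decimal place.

Weight each interval's intensity by its duration and average over T = 85 min:
Σ tᵢ·10^(Lᵢ/10) = 40·10^(88.4/10) + 20·10^(79.4/10) + 15·10^(64.7/10) + 10·10^(56.1/10) = 2.946e+10.
L_eq = 10·log₁₀(2.946e+10/85) = 85.40 dB(A).

85.4 dB(A)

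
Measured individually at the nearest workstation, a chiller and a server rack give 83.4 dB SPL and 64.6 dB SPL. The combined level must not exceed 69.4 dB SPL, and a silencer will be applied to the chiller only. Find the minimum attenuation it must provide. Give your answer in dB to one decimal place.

15.7 dB

Everything except the chiller sums to 10^(64.6/10) = 2.884e+06 in linear terms, 64.60 dB SPL.
To meet 69.4 dB SPL overall, the treated chiller may contribute at most 10^(69.4/10) − 2.884e+06 = 5.826e+06, i.e. 67.65 dB SPL.
So the chiller must be reduced from 83.4 to 67.65 dB SPL: IL = 15.75 dB.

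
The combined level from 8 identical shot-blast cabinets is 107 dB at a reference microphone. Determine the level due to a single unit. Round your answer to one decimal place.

Dividing the total intensity by 8 lowers the level by 10·log₁₀ 8 = 9.031 dB: L₁ = 107 − 9.031.

98.0 dB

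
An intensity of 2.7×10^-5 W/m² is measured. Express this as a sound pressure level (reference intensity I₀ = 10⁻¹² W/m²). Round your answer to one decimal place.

74.3 dB

L = 10·log₁₀(I/I₀) = 10·log₁₀(2.7×10^-5/10⁻¹²) = 10·log₁₀(2.7×10^7).
L = 10·(0.4314 + 7) = 74.31 dB.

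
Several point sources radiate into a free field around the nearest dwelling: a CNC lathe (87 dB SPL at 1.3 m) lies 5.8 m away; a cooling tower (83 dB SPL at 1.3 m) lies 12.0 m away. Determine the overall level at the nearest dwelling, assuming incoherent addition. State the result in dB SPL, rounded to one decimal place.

74.4 dB SPL

Propagate each source to the receiver with L = L_ref − 20·log₁₀(r/r_ref), then add intensities.
CNC lathe: 87 − 20·log₁₀(5.8/1.3) = 87 − 12.99 = 74.01 dB SPL.
cooling tower: 83 − 20·log₁₀(12.0/1.3) = 83 − 19.30 = 63.70 dB SPL.
Σ 10^(L/10) = 2.752e+07 → L_total = 10·log₁₀(2.752e+07) = 74.40 dB SPL.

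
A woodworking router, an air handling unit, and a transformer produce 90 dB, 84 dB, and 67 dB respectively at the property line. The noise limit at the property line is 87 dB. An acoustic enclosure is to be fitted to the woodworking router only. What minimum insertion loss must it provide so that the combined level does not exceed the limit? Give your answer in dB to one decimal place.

6.1 dB

Everything except the woodworking router sums to 10^(84/10) + 10^(67/10) = 2.562e+08 in linear terms, 84.09 dB.
The limit corresponds to 10^(87/10) = 5.012e+08; subtracting the fixed part leaves 2.450e+08 for the woodworking router, i.e. 83.89 dB.
Required insertion loss = 90 − 83.89 = 6.11 dB.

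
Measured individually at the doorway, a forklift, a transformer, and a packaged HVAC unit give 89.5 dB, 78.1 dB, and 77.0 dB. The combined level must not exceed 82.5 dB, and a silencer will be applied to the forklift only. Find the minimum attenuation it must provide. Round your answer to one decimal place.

11.5 dB

Everything except the forklift sums to 10^(78.1/10) + 10^(77.0/10) = 1.147e+08 in linear terms, 80.60 dB.
The limit corresponds to 10^(82.5/10) = 1.778e+08; subtracting the fixed part leaves 6.314e+07 for the forklift, i.e. 78.00 dB.
So the forklift must be reduced from 89.5 to 78.00 dB: IL = 11.50 dB.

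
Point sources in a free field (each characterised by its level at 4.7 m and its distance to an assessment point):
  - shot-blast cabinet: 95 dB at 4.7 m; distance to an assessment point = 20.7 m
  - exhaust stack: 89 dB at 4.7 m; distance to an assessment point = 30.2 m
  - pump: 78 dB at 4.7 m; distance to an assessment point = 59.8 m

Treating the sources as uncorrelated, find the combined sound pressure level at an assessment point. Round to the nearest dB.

83 dB

Apply inverse-square spreading to bring every level to the receiver, then sum 10^(L/10).
shot-blast cabinet: 95 − 20·log₁₀(20.7/4.7) = 95 − 12.88 = 82.12 dB.
exhaust stack: 89 − 20·log₁₀(30.2/4.7) = 89 − 16.16 = 72.84 dB.
pump: 78 − 20·log₁₀(59.8/4.7) = 78 − 22.09 = 55.91 dB.
Σ 10^(L/10) = 1.827e+08 → L_total = 10·log₁₀(1.827e+08) = 82.62 dB.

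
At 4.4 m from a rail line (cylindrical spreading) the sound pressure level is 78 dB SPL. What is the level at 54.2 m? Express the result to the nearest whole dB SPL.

67 dB SPL

Line-source attenuation: ΔL = 10·log₁₀(r₂/r₁) = 10·log₁₀(54.2/4.4) = 10.905 dB.
L₂ = 78 − 10·log₁₀(54.2/4.4) = 78 − 10.905 = 67.09 dB SPL.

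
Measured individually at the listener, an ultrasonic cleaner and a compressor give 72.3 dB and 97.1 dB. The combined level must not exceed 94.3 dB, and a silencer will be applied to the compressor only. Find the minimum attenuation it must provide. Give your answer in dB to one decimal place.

The untreated sources together contribute 10^(72.3/10) = 1.698e+07, i.e. 72.30 dB.
To meet 94.3 dB overall, the treated compressor may contribute at most 10^(94.3/10) − 1.698e+07 = 2.675e+09, i.e. 94.27 dB.
Required insertion loss = 97.1 − 94.27 = 2.83 dB.

2.8 dB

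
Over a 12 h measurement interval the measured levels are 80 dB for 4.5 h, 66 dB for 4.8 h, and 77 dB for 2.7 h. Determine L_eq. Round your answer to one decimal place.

The energy average is taken in the linear domain: L_eq = 10·log₁₀[(Σ tᵢ·10^(Lᵢ/10))/T], T = 12 h.
Σ tᵢ·10^(Lᵢ/10) = 4.5·10^(80/10) + 4.8·10^(66/10) + 2.7·10^(77/10) = 6.044e+08.
L_eq = 10·log₁₀(6.044e+08/12) = 77.02 dB.

77.0 dB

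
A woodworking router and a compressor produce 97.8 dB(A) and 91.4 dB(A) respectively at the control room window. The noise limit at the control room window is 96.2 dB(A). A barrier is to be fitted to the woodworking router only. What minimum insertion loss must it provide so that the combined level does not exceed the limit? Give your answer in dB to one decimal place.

3.3 dB

Fixed contribution from the other source: Σ 10^(L/10) = 10^(91.4/10) = 1.380e+09 (91.40 dB(A)).
To meet 96.2 dB(A) overall, the treated woodworking router may contribute at most 10^(96.2/10) − 1.380e+09 = 2.788e+09, i.e. 94.45 dB(A).
So the woodworking router must be reduced from 97.8 to 94.45 dB(A): IL = 3.35 dB.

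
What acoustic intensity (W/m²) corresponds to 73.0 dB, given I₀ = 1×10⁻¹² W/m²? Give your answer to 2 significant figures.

L = 10·log₁₀(I/I₀) ⇒ I = I₀·10^(L/10) = 10⁻¹² × 10^7.30.

2.0e-05 W/m²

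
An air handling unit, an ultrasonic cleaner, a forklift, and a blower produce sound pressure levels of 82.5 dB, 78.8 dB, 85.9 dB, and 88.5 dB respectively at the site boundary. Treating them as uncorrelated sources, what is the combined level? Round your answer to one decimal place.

Incoherent sources combine by intensity addition: L_total = 10·log₁₀(Σ 10^(L_i/10)).
Σ 10^(L/10) = 10^(82.5/10) + 10^(78.8/10) + 10^(85.9/10) + 10^(88.5/10) = 1.351e+09.
L_total = 10·log₁₀(1.351e+09) = 91.31 dB.

91.3 dB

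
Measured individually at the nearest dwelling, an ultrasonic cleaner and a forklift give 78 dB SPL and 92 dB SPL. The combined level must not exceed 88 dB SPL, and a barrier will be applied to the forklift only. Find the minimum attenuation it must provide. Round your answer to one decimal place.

Fixed contribution from the other source: Σ 10^(L/10) = 10^(78/10) = 6.310e+07 (78.00 dB SPL).
The limit corresponds to 10^(88/10) = 6.310e+08; subtracting the fixed part leaves 5.679e+08 for the forklift, i.e. 87.54 dB SPL.
Required insertion loss = 92 − 87.54 = 4.46 dB.

4.5 dB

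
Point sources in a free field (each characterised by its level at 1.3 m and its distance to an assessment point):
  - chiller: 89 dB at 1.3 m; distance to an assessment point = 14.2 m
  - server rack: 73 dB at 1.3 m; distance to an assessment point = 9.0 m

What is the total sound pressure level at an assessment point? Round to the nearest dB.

68 dB

Propagate each source to the receiver with L = L_ref − 20·log₁₀(r/r_ref), then add intensities.
chiller: 89 − 20·log₁₀(14.2/1.3) = 89 − 20.77 = 68.23 dB.
server rack: 73 − 20·log₁₀(9.0/1.3) = 73 − 16.81 = 56.19 dB.
Σ 10^(L/10) = 7.074e+06 → L_total = 10·log₁₀(7.074e+06) = 68.50 dB.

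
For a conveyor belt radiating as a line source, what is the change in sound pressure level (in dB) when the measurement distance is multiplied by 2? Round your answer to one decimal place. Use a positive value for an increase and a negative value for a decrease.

-3.0 dB

A line source loses 3 dB per doubling of distance; generally ΔL = −10·log₁₀(r₂/r₁).
ΔL = −10·log₁₀(2) = -3.01 dB.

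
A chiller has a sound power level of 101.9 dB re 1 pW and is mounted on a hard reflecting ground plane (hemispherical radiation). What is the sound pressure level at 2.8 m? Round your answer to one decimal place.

85.0 dB

L_p = L_w − 10·log₁₀(2π·r²) with r = 2.8 m.
2π·r² = 49.26 m², 10·log₁₀ of that is 16.925 dB.
L_p = 101.9 − 16.925 = 84.98 dB.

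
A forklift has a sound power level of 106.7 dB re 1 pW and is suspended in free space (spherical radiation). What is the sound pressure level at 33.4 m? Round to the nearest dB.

L_p = L_w − 10·log₁₀(4π·r²) with r = 33.4 m.
4π·r² = 1.402e+04 m², 10·log₁₀ of that is 41.467 dB.
L_p = 106.7 − 41.467 = 65.23 dB.

65 dB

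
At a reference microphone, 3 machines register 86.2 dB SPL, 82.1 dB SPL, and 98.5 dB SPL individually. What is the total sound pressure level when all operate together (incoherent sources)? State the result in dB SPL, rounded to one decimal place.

98.8 dB SPL

For uncorrelated sources the intensities add, so convert each level to linear form, sum, and take 10·log₁₀ of the total.
Σ 10^(L/10) = 10^(86.2/10) + 10^(82.1/10) + 10^(98.5/10) = 7.659e+09.
L_total = 10·log₁₀(7.659e+09) = 98.84 dB SPL.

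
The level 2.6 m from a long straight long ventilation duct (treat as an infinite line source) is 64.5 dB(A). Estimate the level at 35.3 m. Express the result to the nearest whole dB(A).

53 dB(A)

Cylindrical spreading from a line source gives a 10·log₁₀(r₂/r₁) drop.
L₂ = 64.5 − 10·log₁₀(35.3/2.6) = 64.5 − 11.328 = 53.17 dB(A).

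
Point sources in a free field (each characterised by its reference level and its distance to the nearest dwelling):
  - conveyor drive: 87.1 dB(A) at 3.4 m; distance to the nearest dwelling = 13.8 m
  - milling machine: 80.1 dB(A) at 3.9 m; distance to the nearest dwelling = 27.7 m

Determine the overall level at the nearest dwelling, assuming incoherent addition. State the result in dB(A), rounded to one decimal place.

Apply inverse-square spreading to bring every level to the receiver, then sum 10^(L/10).
conveyor drive: 87.1 − 20·log₁₀(13.8/3.4) = 87.1 − 12.17 = 74.93 dB(A).
milling machine: 80.1 − 20·log₁₀(27.7/3.9) = 80.1 − 17.03 = 63.07 dB(A).
Σ 10^(L/10) = 3.316e+07 → L_total = 10·log₁₀(3.316e+07) = 75.21 dB(A).

75.2 dB(A)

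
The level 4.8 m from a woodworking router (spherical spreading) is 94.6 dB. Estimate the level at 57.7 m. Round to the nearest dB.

Spherical spreading from a point source gives a 20·log₁₀(r₂/r₁) drop.
L₂ = 94.6 − 20·log₁₀(57.7/4.8) = 94.6 − 21.599 = 73.00 dB.

73 dB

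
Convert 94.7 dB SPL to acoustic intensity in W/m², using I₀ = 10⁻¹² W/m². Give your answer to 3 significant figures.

0.00295 W/m²

I/I₀ = 10^(94.7/10) = 2.951e+09, so I = 2.951e+09 × 10⁻¹² W/m².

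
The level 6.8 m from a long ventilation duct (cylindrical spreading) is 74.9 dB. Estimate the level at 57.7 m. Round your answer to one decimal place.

65.6 dB

Cylindrical spreading from a line source gives a 10·log₁₀(r₂/r₁) drop.
L₂ = 74.9 − 10·log₁₀(57.7/6.8) = 74.9 − 9.287 = 65.61 dB.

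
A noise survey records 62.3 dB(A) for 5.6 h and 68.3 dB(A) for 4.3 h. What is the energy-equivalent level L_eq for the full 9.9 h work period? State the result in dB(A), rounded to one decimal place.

65.9 dB(A)

L_eq = 10·log₁₀[(1/T)·Σ tᵢ·10^(Lᵢ/10)] with T = 9.9 h.
Σ tᵢ·10^(Lᵢ/10) = 5.6·10^(62.3/10) + 4.3·10^(68.3/10) = 3.858e+07.
L_eq = 10·log₁₀(3.858e+07/9.9) = 65.91 dB(A).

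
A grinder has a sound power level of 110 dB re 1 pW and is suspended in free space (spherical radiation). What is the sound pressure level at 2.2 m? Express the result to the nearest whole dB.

The power spreads over a sphere of area 4π·r², so L_p = L_w − 10·log₁₀(4π·r²).
4π·r² = 60.82 m², 10·log₁₀ of that is 17.841 dB.
L_p = 110 − 17.841 = 92.16 dB.

92 dB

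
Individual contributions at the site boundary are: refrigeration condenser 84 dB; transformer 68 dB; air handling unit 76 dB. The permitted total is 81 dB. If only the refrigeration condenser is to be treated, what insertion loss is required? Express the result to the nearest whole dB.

5 dB

The untreated sources together contribute 10^(68/10) + 10^(76/10) = 4.612e+07, i.e. 76.64 dB.
To meet 81 dB overall, the treated refrigeration condenser may contribute at most 10^(81/10) − 4.612e+07 = 7.977e+07, i.e. 79.02 dB.
Required insertion loss = 84 − 79.02 = 4.98 dB.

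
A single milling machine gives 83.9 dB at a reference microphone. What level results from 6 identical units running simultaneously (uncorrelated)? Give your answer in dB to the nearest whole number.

92 dB

L_total = L₁ + 10·log₁₀ N for N identical incoherent sources.
L_total = 83.9 + 10·log₁₀(6) = 83.9 + 7.782 = 91.68 dB.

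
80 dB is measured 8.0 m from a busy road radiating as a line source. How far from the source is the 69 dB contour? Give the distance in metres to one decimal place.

100.7 m

The 11.0 dB drop corresponds to a distance ratio of 10^(11.0/10) for a line source.
r₂ = 8.0·10^((80−69)/10) = 8.0·10^(11.0/10) = 100.71 m.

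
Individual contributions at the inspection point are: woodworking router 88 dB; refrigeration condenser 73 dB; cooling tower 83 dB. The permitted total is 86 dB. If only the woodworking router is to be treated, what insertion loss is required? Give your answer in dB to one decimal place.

5.5 dB

Fixed contribution from the other sources: Σ 10^(L/10) = 10^(73/10) + 10^(83/10) = 2.195e+08 (83.41 dB).
The limit corresponds to 10^(86/10) = 3.981e+08; subtracting the fixed part leaves 1.786e+08 for the woodworking router, i.e. 82.52 dB.
So the woodworking router must be reduced from 88 to 82.52 dB: IL = 5.48 dB.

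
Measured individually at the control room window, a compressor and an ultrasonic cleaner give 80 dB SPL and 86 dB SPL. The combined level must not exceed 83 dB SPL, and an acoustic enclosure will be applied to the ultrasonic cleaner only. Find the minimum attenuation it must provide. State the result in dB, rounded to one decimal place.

Everything except the ultrasonic cleaner sums to 10^(80/10) = 1.000e+08 in linear terms, 80.00 dB SPL.
To meet 83 dB SPL overall, the treated ultrasonic cleaner may contribute at most 10^(83/10) − 1.000e+08 = 9.953e+07, i.e. 79.98 dB SPL.
Required insertion loss = 86 − 79.98 = 6.02 dB.

6.0 dB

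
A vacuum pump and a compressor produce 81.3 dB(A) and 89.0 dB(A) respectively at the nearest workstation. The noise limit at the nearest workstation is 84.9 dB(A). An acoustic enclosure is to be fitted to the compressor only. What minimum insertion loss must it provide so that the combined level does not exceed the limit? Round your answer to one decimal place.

Everything except the compressor sums to 10^(81.3/10) = 1.349e+08 in linear terms, 81.30 dB(A).
To meet 84.9 dB(A) overall, the treated compressor may contribute at most 10^(84.9/10) − 1.349e+08 = 1.741e+08, i.e. 82.41 dB(A).
So the compressor must be reduced from 89.0 to 82.41 dB(A): IL = 6.59 dB.

6.6 dB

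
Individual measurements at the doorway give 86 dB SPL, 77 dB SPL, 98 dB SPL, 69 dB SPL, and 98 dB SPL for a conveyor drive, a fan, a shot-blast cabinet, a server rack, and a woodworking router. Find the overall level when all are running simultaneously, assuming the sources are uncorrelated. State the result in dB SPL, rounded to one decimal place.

Incoherent sources combine by intensity addition: L_total = 10·log₁₀(Σ 10^(L_i/10)).
Σ 10^(L/10) = 10^(86/10) + 10^(77/10) + 10^(98/10) + 10^(69/10) + 10^(98/10) = 1.308e+10.
L_total = 10·log₁₀(1.308e+10) = 101.16 dB SPL.

101.2 dB SPL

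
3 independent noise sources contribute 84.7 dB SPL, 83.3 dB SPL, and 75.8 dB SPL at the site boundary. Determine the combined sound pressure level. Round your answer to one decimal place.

For uncorrelated sources the intensities add, so convert each level to linear form, sum, and take 10·log₁₀ of the total.
Σ 10^(L/10) = 10^(84.7/10) + 10^(83.3/10) + 10^(75.8/10) = 5.469e+08.
L_total = 10·log₁₀(5.469e+08) = 87.38 dB SPL.

87.4 dB SPL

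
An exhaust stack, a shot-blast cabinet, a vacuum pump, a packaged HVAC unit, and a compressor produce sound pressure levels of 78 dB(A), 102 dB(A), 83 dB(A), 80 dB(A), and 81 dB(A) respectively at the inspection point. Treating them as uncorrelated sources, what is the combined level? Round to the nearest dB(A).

For uncorrelated sources the intensities add, so convert each level to linear form, sum, and take 10·log₁₀ of the total.
Σ 10^(L/10) = 10^(78/10) + 10^(102/10) + 10^(83/10) + 10^(80/10) + 10^(81/10) = 1.634e+10.
L_total = 10·log₁₀(1.634e+10) = 102.13 dB(A).

102 dB(A)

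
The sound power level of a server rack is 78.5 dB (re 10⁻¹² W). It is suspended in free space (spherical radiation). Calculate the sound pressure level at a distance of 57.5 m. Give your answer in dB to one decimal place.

32.3 dB

Free-field spherical radiation: L_p = L_w − 10·log₁₀(4π·r²), r = 57.5 m.
4π·r² = 4.155e+04 m², 10·log₁₀ of that is 46.185 dB.
L_p = 78.5 − 46.185 = 32.31 dB.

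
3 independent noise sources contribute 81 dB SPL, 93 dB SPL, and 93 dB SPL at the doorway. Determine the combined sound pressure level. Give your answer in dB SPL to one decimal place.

96.1 dB SPL

Incoherent sources combine by intensity addition: L_total = 10·log₁₀(Σ 10^(L_i/10)).
Σ 10^(L/10) = 10^(81/10) + 10^(93/10) + 10^(93/10) = 4.116e+09.
L_total = 10·log₁₀(4.116e+09) = 96.15 dB SPL.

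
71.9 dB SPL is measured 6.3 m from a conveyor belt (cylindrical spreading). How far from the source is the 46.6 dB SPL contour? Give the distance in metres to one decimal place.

2134.7 m

For a line source L₁ − L₂ = 10·log₁₀(r₂/r₁), so r₂ = r₁·10^((L₁−L₂)/10).
r₂ = 6.3·10^((71.9−46.6)/10) = 6.3·10^(25.3/10) = 2134.72 m.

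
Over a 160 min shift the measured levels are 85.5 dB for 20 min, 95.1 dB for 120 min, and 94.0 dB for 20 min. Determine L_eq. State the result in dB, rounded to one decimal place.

94.4 dB

The energy average is taken in the linear domain: L_eq = 10·log₁₀[(Σ tᵢ·10^(Lᵢ/10))/T], T = 160 min.
Σ tᵢ·10^(Lᵢ/10) = 20·10^(85.5/10) + 120·10^(95.1/10) + 20·10^(94.0/10) = 4.456e+11.
L_eq = 10·log₁₀(4.456e+11/160) = 94.45 dB.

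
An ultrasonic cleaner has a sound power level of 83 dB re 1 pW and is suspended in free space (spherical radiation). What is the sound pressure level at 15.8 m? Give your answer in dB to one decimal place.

48.0 dB

The power spreads over a sphere of area 4π·r², so L_p = L_w − 10·log₁₀(4π·r²).
4π·r² = 3137 m², 10·log₁₀ of that is 34.965 dB.
L_p = 83 − 34.965 = 48.03 dB.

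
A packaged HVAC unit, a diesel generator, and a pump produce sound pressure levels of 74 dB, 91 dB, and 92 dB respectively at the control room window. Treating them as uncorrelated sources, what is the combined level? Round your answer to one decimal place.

Incoherent sources combine by intensity addition: L_total = 10·log₁₀(Σ 10^(L_i/10)).
Σ 10^(L/10) = 10^(74/10) + 10^(91/10) + 10^(92/10) = 2.869e+09.
L_total = 10·log₁₀(2.869e+09) = 94.58 dB.

94.6 dB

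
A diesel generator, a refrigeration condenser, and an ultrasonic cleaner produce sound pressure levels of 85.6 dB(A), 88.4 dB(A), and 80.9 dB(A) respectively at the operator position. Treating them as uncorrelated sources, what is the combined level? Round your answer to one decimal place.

Incoherent sources combine by intensity addition: L_total = 10·log₁₀(Σ 10^(L_i/10)).
Σ 10^(L/10) = 10^(85.6/10) + 10^(88.4/10) + 10^(80.9/10) = 1.178e+09.
L_total = 10·log₁₀(1.178e+09) = 90.71 dB(A).

90.7 dB(A)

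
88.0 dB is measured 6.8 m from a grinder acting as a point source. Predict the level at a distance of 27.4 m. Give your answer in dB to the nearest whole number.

76 dB

Point-source attenuation: ΔL = 20·log₁₀(r₂/r₁) = 20·log₁₀(27.4/6.8) = 12.105 dB.
L₂ = 88.0 − 20·log₁₀(27.4/6.8) = 88.0 − 12.105 = 75.90 dB.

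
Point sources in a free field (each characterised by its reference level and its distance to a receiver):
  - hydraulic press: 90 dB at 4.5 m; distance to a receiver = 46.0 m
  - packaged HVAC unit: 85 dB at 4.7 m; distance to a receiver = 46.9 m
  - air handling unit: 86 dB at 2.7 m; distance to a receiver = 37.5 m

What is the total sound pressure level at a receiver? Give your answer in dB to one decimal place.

Apply inverse-square spreading to bring every level to the receiver, then sum 10^(L/10).
hydraulic press: 90 − 20·log₁₀(46.0/4.5) = 90 − 20.19 = 69.81 dB.
packaged HVAC unit: 85 − 20·log₁₀(46.9/4.7) = 85 − 19.98 = 65.02 dB.
air handling unit: 86 − 20·log₁₀(37.5/2.7) = 86 − 22.85 = 63.15 dB.
Σ 10^(L/10) = 1.481e+07 → L_total = 10·log₁₀(1.481e+07) = 71.71 dB.

71.7 dB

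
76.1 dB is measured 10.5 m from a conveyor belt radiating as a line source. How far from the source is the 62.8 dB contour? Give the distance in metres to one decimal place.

224.5 m

Line-source spreading drops the level by 10·log₁₀(r₂/r₁); inverting, r₂/r₁ = 10^(ΔL/10).
r₂ = 10.5·10^((76.1−62.8)/10) = 10.5·10^(13.3/10) = 224.49 m.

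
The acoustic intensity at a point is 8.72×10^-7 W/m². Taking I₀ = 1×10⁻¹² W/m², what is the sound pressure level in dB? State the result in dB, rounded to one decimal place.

59.4 dB

L = 10·log₁₀(I/I₀) = 10·log₁₀(8.72×10^-7/10⁻¹²) = 10·log₁₀(8.72×10^5).
L = 10·(0.9405 + 5) = 59.41 dB.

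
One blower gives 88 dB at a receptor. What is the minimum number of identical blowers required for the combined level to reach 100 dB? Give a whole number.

16

The shortfall is 100 − 88 = 12.0 dB, and N units add 10·log₁₀ N, so need 10·log₁₀ N ≥ 12.0.
N ≥ 10^(12.0/10) = 15.849, so N = 16.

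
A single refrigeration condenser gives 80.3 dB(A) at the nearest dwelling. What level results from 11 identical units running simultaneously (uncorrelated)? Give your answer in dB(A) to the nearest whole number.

91 dB(A)

L_total = L₁ + 10·log₁₀ N for N identical incoherent sources.
L_total = 80.3 + 10·log₁₀(11) = 80.3 + 10.414 = 90.71 dB(A).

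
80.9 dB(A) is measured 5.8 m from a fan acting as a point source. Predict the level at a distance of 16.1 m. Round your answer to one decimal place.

72.0 dB(A)

Spherical spreading from a point source gives a 20·log₁₀(r₂/r₁) drop.
L₂ = 80.9 − 20·log₁₀(16.1/5.8) = 80.9 − 8.868 = 72.03 dB(A).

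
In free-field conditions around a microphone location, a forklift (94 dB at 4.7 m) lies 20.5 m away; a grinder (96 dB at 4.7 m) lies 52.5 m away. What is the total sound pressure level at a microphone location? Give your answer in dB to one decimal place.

82.1 dB

Apply inverse-square spreading to bring every level to the receiver, then sum 10^(L/10).
forklift: 94 − 20·log₁₀(20.5/4.7) = 94 − 12.79 = 81.21 dB.
grinder: 96 − 20·log₁₀(52.5/4.7) = 96 − 20.96 = 75.04 dB.
Σ 10^(L/10) = 1.639e+08 → L_total = 10·log₁₀(1.639e+08) = 82.15 dB.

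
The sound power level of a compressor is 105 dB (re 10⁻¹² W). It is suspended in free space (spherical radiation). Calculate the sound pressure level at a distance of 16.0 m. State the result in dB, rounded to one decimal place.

69.9 dB

Free-field spherical radiation: L_p = L_w − 10·log₁₀(4π·r²), r = 16.0 m.
4π·r² = 3217 m², 10·log₁₀ of that is 35.074 dB.
L_p = 105 − 35.074 = 69.93 dB.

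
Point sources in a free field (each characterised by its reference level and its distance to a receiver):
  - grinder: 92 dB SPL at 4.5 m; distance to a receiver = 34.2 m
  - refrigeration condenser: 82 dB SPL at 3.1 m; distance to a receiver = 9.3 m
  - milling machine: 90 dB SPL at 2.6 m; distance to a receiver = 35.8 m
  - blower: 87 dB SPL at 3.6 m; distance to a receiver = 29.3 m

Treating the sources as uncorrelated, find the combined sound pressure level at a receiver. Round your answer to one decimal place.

First find each source's level at the receiver (point-source: −20·log₁₀(r/r_ref)), then combine on an intensity basis.
grinder: 92 − 20·log₁₀(34.2/4.5) = 92 − 17.62 = 74.38 dB SPL.
refrigeration condenser: 82 − 20·log₁₀(9.3/3.1) = 82 − 9.54 = 72.46 dB SPL.
milling machine: 90 − 20·log₁₀(35.8/2.6) = 90 − 22.78 = 67.22 dB SPL.
blower: 87 − 20·log₁₀(29.3/3.6) = 87 − 18.21 = 68.79 dB SPL.
Σ 10^(L/10) = 5.789e+07 → L_total = 10·log₁₀(5.789e+07) = 77.63 dB SPL.

77.6 dB SPL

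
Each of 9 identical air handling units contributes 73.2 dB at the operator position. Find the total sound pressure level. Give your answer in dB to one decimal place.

With 9 equal, uncorrelated contributions the intensity is 9× that of one unit, giving a rise of 10·log₁₀ 9.
L_total = 73.2 + 10·log₁₀(9) = 73.2 + 9.542 = 82.74 dB.

82.7 dB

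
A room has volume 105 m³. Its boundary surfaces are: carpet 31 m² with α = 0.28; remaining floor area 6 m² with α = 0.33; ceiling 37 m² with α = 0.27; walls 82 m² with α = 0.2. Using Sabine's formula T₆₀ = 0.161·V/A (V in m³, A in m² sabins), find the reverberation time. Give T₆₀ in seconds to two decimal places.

0.46 s

A = Σ Sᵢαᵢ = 31·0.28 + 6·0.33 + 37·0.27 + 82·0.2 = 37.05 m².
T₆₀ = 0.161·V/A = 0.161·105/37.05 = 0.456 s.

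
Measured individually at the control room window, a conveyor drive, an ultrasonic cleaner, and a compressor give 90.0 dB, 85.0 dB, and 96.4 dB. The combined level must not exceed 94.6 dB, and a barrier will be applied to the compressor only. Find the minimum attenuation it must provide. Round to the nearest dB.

4 dB

The untreated sources together contribute 10^(90.0/10) + 10^(85.0/10) = 1.316e+09, i.e. 91.19 dB.
To meet 94.6 dB overall, the treated compressor may contribute at most 10^(94.6/10) − 1.316e+09 = 1.568e+09, i.e. 91.95 dB.
So the compressor must be reduced from 96.4 to 91.95 dB: IL = 4.45 dB.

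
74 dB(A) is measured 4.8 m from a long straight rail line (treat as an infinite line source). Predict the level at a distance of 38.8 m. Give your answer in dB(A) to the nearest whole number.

For a line source, L₂ = L₁ − 10·log₁₀(r₂/r₁).
L₂ = 74 − 10·log₁₀(38.8/4.8) = 74 − 9.076 = 64.92 dB(A).

65 dB(A)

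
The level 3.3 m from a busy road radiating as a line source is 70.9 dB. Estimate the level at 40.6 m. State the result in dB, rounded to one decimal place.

Line-source attenuation: ΔL = 10·log₁₀(r₂/r₁) = 10·log₁₀(40.6/3.3) = 10.900 dB.
L₂ = 70.9 − 10·log₁₀(40.6/3.3) = 70.9 − 10.900 = 60.00 dB.

60.0 dB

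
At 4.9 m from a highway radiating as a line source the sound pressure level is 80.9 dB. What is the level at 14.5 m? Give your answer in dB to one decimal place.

76.2 dB

Line-source attenuation: ΔL = 10·log₁₀(r₂/r₁) = 10·log₁₀(14.5/4.9) = 4.712 dB.
L₂ = 80.9 − 10·log₁₀(14.5/4.9) = 80.9 − 4.712 = 76.19 dB.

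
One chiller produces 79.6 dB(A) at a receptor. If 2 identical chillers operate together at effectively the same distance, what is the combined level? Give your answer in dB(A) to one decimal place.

L_total = L₁ + 10·log₁₀ N for N identical incoherent sources.
L_total = 79.6 + 10·log₁₀(2) = 79.6 + 3.010 = 82.61 dB(A).

82.6 dB(A)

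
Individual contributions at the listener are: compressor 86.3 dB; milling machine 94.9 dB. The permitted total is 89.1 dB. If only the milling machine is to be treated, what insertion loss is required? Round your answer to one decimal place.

Fixed contribution from the other source: Σ 10^(L/10) = 10^(86.3/10) = 4.266e+08 (86.30 dB).
The limit corresponds to 10^(89.1/10) = 8.128e+08; subtracting the fixed part leaves 3.863e+08 for the milling machine, i.e. 85.87 dB.
Required insertion loss = 94.9 − 85.87 = 9.03 dB.

9.0 dB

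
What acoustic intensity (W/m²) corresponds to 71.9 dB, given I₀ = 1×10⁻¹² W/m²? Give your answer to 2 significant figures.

I = I₀·10^(L/10) = 10⁻¹² × 10^(71.9/10) = 10^(-4.810).

1.5e-05 W/m²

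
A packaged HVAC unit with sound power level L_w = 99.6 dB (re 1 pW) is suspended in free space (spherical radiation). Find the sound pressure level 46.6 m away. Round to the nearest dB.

55 dB

L_p = L_w − 10·log₁₀(4π·r²) with r = 46.6 m.
4π·r² = 2.729e+04 m², 10·log₁₀ of that is 44.360 dB.
L_p = 99.6 − 44.360 = 55.24 dB.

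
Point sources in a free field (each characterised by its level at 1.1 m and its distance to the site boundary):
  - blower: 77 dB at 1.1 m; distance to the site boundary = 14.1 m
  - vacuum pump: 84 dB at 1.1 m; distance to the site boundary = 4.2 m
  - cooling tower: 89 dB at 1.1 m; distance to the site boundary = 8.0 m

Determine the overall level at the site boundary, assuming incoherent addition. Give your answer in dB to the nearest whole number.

Propagate each source to the receiver with L = L_ref − 20·log₁₀(r/r_ref), then add intensities.
blower: 77 − 20·log₁₀(14.1/1.1) = 77 − 22.16 = 54.84 dB.
vacuum pump: 84 − 20·log₁₀(4.2/1.1) = 84 − 11.64 = 72.36 dB.
cooling tower: 89 − 20·log₁₀(8.0/1.1) = 89 − 17.23 = 71.77 dB.
Σ 10^(L/10) = 3.255e+07 → L_total = 10·log₁₀(3.255e+07) = 75.13 dB.

75 dB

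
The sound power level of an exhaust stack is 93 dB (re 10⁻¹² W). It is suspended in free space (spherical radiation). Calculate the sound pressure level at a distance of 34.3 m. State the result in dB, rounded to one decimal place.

51.3 dB

The power spreads over a sphere of area 4π·r², so L_p = L_w − 10·log₁₀(4π·r²).
4π·r² = 1.478e+04 m², 10·log₁₀ of that is 41.698 dB.
L_p = 93 − 41.698 = 51.30 dB.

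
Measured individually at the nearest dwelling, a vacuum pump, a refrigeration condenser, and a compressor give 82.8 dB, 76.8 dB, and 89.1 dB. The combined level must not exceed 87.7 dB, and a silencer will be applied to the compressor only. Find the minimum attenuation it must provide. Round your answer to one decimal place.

Everything except the compressor sums to 10^(82.8/10) + 10^(76.8/10) = 2.384e+08 in linear terms, 83.77 dB.
To meet 87.7 dB overall, the treated compressor may contribute at most 10^(87.7/10) − 2.384e+08 = 3.504e+08, i.e. 85.45 dB.
Required insertion loss = 89.1 − 85.45 = 3.65 dB.

3.7 dB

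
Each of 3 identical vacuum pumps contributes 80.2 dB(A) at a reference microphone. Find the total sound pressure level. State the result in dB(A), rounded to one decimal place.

N identical incoherent sources raise the level by 10·log₁₀ N.
L_total = 80.2 + 10·log₁₀(3) = 80.2 + 4.771 = 84.97 dB(A).

85.0 dB(A)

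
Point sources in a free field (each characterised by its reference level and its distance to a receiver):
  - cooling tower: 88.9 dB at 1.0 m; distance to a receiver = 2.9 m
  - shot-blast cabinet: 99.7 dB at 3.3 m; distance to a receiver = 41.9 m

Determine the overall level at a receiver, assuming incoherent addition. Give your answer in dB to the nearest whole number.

82 dB

Apply inverse-square spreading to bring every level to the receiver, then sum 10^(L/10).
cooling tower: 88.9 − 20·log₁₀(2.9/1.0) = 88.9 − 9.25 = 79.65 dB.
shot-blast cabinet: 99.7 − 20·log₁₀(41.9/3.3) = 99.7 − 22.07 = 77.63 dB.
Σ 10^(L/10) = 1.502e+08 → L_total = 10·log₁₀(1.502e+08) = 81.77 dB.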